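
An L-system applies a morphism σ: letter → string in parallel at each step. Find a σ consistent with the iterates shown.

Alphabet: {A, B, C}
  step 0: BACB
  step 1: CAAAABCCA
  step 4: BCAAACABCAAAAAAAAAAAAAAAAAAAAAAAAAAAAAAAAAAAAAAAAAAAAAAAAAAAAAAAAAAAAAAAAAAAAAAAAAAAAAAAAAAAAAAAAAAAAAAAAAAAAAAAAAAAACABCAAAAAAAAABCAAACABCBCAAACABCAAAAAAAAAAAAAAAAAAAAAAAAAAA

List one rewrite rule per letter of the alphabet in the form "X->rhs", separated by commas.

  step 0 ⇒ step 1: BACB ⇒ CA·AAA·BC·CA
    A ↦ AAA
    B ↦ CA
    C ↦ BC

A->AAA, B->CA, C->BC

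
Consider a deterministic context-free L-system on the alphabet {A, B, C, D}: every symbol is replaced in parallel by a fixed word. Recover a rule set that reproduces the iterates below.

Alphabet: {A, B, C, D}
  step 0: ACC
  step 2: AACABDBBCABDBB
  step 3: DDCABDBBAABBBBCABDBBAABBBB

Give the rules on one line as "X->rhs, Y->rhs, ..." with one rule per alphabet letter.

  step 2 ⇒ step 3: AACABDBBCABDBB ⇒ D·D·CAB·D·BB·AA·BB·BB·CAB·D·BB·AA·BB·BB
    A ↦ D
    B ↦ BB
    C ↦ CAB
    D ↦ AA

A->D, B->BB, C->CAB, D->AA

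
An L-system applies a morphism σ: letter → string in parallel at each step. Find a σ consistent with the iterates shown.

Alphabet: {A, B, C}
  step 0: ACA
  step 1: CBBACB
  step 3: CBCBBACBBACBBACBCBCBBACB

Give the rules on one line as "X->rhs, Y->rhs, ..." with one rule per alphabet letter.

  step 0 ⇒ step 1: ACA ⇒ CB·BA·CB
    A ↦ CB
    C ↦ BA
    B ↦ CB  (constrained at step 1)

A->CB, B->CB, C->BA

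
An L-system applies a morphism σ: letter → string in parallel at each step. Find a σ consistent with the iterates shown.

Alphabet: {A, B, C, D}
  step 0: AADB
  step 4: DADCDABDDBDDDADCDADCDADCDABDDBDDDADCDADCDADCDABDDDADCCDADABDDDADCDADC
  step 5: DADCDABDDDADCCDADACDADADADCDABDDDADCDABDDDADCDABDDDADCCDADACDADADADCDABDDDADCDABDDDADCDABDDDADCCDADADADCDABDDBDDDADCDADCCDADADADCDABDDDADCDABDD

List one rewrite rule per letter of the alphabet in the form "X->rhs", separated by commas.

A->DC, B->C, C->BDD, D->DA

  step 4 ⇒ step 5: DADCDABDDBDDDADCDADCDADCDABDDBDDDADCDADCDADCDABDDDADCCDADABDDDADCDADC ⇒ DA·DC·DA·BDD·DA·DC·C·DA·DA·C·DA·DA·DA·DC·DA·BDD·DA·DC·DA·BDD·DA·DC·DA·BDD·DA·DC·C·DA·DA·C·DA·DA·DA·DC·DA·BDD·DA·DC·DA·BDD·DA·DC·DA·BDD·DA·DC·C·DA·DA·DA·DC·DA·BDD·BDD·DA·DC·DA·DC·C·DA·DA·DA·DC·DA·BDD·DA·DC·DA·BDD
    A ↦ DC
    B ↦ C
    C ↦ BDD
    D ↦ DA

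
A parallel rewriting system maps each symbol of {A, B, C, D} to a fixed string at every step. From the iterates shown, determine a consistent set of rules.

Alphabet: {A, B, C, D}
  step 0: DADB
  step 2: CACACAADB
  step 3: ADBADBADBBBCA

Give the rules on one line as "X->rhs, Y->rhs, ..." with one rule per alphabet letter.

A->B, B->CA, C->AD, D->B

  step 2 ⇒ step 3: CACACAADB ⇒ AD·B·AD·B·AD·B·B·B·CA
    A ↦ B
    B ↦ CA
    C ↦ AD
    D ↦ B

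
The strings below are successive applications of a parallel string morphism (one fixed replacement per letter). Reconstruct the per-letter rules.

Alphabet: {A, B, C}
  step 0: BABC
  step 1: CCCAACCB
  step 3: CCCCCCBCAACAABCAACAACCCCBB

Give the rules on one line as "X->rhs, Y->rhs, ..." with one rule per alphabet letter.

  step 0 ⇒ step 1: BABC ⇒ CC·CAA·CC·B
    A ↦ CAA
    B ↦ CC
    C ↦ B

A->CAA, B->CC, C->B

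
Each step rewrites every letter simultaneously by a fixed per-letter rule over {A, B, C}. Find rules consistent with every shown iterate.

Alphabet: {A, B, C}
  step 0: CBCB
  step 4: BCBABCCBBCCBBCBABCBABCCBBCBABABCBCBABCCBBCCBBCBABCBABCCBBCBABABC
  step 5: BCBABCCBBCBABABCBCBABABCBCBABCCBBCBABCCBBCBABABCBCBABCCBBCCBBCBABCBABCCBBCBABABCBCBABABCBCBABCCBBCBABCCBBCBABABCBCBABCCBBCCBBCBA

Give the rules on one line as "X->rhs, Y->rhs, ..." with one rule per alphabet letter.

  step 4 ⇒ step 5: BCBABCCBBCCBBCBABCBABCCBBCBABABCBCBABCCBBCCBBCBABCBABCCBBCBABABC ⇒ BC·BA·BC·CB·BC·BA·BA·BC·BC·BA·BA·BC·BC·BA·BC·CB·BC·BA·BC·CB·BC·BA·BA·BC·BC·BA·BC·CB·BC·CB·BC·BA·BC·BA·BC·CB·BC·BA·BA·BC·BC·BA·BA·BC·BC·BA·BC·CB·BC·BA·BC·CB·BC·BA·BA·BC·BC·BA·BC·CB·BC·CB·BC·BA
    A ↦ CB
    B ↦ BC
    C ↦ BA

A->CB, B->BC, C->BA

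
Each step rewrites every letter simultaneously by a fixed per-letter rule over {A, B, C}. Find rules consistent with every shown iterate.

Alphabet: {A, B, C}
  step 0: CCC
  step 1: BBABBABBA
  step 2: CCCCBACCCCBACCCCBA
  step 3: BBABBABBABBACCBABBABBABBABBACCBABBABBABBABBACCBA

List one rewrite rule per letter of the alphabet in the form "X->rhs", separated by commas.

A->BA, B->CC, C->BBA

  step 2 ⇒ step 3: CCCCBACCCCBACCCCBA ⇒ BBA·BBA·BBA·BBA·CC·BA·BBA·BBA·BBA·BBA·CC·BA·BBA·BBA·BBA·BBA·CC·BA
    A ↦ BA
    B ↦ CC
    C ↦ BBA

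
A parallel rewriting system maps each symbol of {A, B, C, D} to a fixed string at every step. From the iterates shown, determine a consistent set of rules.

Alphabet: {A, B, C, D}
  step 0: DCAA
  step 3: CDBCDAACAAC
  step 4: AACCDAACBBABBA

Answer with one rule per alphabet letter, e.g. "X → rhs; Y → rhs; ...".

  step 3 ⇒ step 4: CDBCDAACAAC ⇒ A·AC·CD·A·AC·B·B·A·B·B·A
    A ↦ B
    B ↦ CD
    C ↦ A
    D ↦ AC

A->B, B->CD, C->A, D->AC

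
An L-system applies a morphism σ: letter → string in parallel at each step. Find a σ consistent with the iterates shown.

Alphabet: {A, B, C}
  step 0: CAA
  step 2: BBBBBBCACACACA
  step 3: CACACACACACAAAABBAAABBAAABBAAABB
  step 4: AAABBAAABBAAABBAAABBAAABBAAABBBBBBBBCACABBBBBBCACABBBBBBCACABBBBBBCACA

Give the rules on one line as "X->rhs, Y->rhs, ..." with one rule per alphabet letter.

A->BB, B->CA, C->AAA

  step 3 ⇒ step 4: CACACACACACAAAABBAAABBAAABBAAABB ⇒ AAA·BB·AAA·BB·AAA·BB·AAA·BB·AAA·BB·AAA·BB·BB·BB·BB·CA·CA·BB·BB·BB·CA·CA·BB·BB·BB·CA·CA·BB·BB·BB·CA·CA
    A ↦ BB
    B ↦ CA
    C ↦ AAA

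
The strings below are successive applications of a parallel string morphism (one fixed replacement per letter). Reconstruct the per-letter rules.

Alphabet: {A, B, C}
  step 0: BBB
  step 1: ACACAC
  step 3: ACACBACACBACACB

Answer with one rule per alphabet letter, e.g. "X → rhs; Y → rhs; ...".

A->B, B->AC, C->BA

  step 0 ⇒ step 1: BBB ⇒ AC·AC·AC
    B ↦ AC
    A ↦ B  (constrained at step 1)
    C ↦ BA  (constrained at step 1)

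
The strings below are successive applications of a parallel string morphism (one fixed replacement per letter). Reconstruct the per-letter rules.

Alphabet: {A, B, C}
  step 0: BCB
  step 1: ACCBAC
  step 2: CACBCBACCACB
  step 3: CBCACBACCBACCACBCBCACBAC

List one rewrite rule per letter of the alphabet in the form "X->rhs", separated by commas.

A->CA, B->AC, C->CB

  step 2 ⇒ step 3: CACBCBACCACB ⇒ CB·CA·CB·AC·CB·AC·CA·CB·CB·CA·CB·AC
    A ↦ CA
    B ↦ AC
    C ↦ CB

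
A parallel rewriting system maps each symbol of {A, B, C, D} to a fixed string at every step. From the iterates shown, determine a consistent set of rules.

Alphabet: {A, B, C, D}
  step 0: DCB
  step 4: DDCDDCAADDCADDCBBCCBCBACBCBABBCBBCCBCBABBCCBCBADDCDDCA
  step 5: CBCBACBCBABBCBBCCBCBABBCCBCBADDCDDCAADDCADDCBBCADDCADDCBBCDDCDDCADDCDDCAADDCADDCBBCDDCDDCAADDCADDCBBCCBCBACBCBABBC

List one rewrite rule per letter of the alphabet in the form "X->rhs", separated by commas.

A->BBC, B->DDC, C->A, D->CB

  step 4 ⇒ step 5: DDCDDCAADDCADDCBBCCBCBACBCBABBCBBCCBCBABBCCBCBADDCDDCA ⇒ CB·CB·A·CB·CB·A·BBC·BBC·CB·CB·A·BBC·CB·CB·A·DDC·DDC·A·A·DDC·A·DDC·BBC·A·DDC·A·DDC·BBC·DDC·DDC·A·DDC·DDC·A·A·DDC·A·DDC·BBC·DDC·DDC·A·A·DDC·A·DDC·BBC·CB·CB·A·CB·CB·A·BBC
    A ↦ BBC
    B ↦ DDC
    C ↦ A
    D ↦ CB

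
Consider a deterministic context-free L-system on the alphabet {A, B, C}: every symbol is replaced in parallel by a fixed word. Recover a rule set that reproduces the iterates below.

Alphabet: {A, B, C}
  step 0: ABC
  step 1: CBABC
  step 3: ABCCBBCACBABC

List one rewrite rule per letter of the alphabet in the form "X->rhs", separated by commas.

  step 0 ⇒ step 1: ABC ⇒ CB·A·BC
    A ↦ CB
    B ↦ A
    C ↦ BC

A->CB, B->A, C->BC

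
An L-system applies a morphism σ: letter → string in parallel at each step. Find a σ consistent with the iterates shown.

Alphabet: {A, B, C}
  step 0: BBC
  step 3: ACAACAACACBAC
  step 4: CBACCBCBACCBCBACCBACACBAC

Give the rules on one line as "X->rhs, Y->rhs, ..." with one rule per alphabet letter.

A->CB, B->A, C->AC

  step 3 ⇒ step 4: ACAACAACACBAC ⇒ CB·AC·CB·CB·AC·CB·CB·AC·CB·AC·A·CB·AC
    A ↦ CB
    B ↦ A
    C ↦ AC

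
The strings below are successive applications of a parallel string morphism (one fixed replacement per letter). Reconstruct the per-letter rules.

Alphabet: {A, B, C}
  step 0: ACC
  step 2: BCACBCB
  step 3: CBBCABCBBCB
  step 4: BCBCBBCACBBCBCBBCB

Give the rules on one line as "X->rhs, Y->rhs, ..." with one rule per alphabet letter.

A->CA, B->CB, C->B

  step 3 ⇒ step 4: CBBCABCBBCB ⇒ B·CB·CB·B·CA·CB·B·CB·CB·B·CB
    A ↦ CA
    B ↦ CB
    C ↦ B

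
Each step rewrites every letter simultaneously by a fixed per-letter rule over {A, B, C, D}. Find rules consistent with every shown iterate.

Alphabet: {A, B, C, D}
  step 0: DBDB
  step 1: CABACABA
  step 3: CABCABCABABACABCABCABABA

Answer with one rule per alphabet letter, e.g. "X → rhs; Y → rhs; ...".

A->B, B->A, C->DDD, D->CAB

  step 0 ⇒ step 1: DBDB ⇒ CAB·A·CAB·A
    B ↦ A
    D ↦ CAB
    A ↦ B  (constrained at step 1)
    C ↦ DDD  (constrained at step 1)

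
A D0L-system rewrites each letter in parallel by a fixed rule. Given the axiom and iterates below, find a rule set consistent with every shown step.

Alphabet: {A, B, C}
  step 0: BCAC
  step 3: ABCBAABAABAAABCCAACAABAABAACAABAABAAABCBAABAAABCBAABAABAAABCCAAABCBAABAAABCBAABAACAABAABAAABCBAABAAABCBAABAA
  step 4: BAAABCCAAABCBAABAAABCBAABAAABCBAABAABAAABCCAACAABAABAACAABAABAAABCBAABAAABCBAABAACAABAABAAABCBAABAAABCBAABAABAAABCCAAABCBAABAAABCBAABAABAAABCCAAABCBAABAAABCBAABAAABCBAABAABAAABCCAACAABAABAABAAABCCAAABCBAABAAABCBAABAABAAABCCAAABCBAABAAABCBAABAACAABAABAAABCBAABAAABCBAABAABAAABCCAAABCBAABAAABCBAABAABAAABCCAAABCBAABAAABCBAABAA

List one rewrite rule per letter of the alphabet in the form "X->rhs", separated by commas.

A->BAA, B->ABC, C->CAA

  step 3 ⇒ step 4: ABCBAABAABAAABCCAACAABAABAACAABAABAAABCBAABAAABCBAABAABAAABCCAAABCBAABAAABCBAABAACAABAABAAABCBAABAAABCBAABAA ⇒ BAA·ABC·CAA·ABC·BAA·BAA·ABC·BAA·BAA·ABC·BAA·BAA·BAA·ABC·CAA·CAA·BAA·BAA·CAA·BAA·BAA·ABC·BAA·BAA·ABC·BAA·BAA·CAA·BAA·BAA·ABC·BAA·BAA·ABC·BAA·BAA·BAA·ABC·CAA·ABC·BAA·BAA·ABC·BAA·BAA·BAA·ABC·CAA·ABC·BAA·BAA·ABC·BAA·BAA·ABC·BAA·BAA·BAA·ABC·CAA·CAA·BAA·BAA·BAA·ABC·CAA·ABC·BAA·BAA·ABC·BAA·BAA·BAA·ABC·CAA·ABC·BAA·BAA·ABC·BAA·BAA·CAA·BAA·BAA·ABC·BAA·BAA·ABC·BAA·BAA·BAA·ABC·CAA·ABC·BAA·BAA·ABC·BAA·BAA·BAA·ABC·CAA·ABC·BAA·BAA·ABC·BAA·BAA
    A ↦ BAA
    B ↦ ABC
    C ↦ CAA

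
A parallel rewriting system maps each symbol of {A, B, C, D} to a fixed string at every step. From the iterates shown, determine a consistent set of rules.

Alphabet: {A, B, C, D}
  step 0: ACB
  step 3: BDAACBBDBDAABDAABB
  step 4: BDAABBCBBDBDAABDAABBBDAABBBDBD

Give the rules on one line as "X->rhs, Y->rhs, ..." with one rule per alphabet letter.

A->B, B->BD, C->CB, D->AA

  step 3 ⇒ step 4: BDAACBBDBDAABDAABB ⇒ BD·AA·B·B·CB·BD·BD·AA·BD·AA·B·B·BD·AA·B·B·BD·BD
    A ↦ B
    B ↦ BD
    C ↦ CB
    D ↦ AA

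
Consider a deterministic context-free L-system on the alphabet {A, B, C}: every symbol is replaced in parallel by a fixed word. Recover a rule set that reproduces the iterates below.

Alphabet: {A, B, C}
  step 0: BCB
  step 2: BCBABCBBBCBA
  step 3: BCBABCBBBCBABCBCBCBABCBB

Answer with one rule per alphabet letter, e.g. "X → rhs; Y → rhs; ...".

  step 2 ⇒ step 3: BCBABCBBBCBA ⇒ BC·BA·BC·BB·BC·BA·BC·BC·BC·BA·BC·BB
    A ↦ BB
    B ↦ BC
    C ↦ BA

A->BB, B->BC, C->BA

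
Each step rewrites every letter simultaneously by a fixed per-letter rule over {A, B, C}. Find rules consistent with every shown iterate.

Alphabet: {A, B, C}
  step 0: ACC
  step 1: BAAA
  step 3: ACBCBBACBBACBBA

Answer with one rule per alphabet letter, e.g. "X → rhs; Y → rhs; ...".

A->BA, B->CB, C->A

  step 0 ⇒ step 1: ACC ⇒ BA·A·A
    A ↦ BA
    C ↦ A
    B ↦ CB  (constrained at step 1)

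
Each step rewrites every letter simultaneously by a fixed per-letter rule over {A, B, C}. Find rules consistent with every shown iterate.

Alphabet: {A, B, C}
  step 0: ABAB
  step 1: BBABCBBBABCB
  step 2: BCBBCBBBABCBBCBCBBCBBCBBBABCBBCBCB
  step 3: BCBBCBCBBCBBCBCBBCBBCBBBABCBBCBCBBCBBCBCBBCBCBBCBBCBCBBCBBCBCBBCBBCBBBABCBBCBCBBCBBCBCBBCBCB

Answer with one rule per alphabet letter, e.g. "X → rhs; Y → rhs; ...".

A->BBA, B->BCB, C->BC

  step 2 ⇒ step 3: BCBBCBBBABCBBCBCBBCBBCBBBABCBBCBCB ⇒ BCB·BC·BCB·BCB·BC·BCB·BCB·BCB·BBA·BCB·BC·BCB·BCB·BC·BCB·BC·BCB·BCB·BC·BCB·BCB·BC·BCB·BCB·BCB·BBA·BCB·BC·BCB·BCB·BC·BCB·BC·BCB
    A ↦ BBA
    B ↦ BCB
    C ↦ BC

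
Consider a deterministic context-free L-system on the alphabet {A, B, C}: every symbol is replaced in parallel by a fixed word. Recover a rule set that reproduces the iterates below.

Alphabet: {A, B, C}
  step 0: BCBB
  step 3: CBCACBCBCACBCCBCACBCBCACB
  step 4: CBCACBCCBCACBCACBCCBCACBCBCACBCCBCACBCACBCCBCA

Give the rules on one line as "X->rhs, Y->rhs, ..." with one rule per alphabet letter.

  step 3 ⇒ step 4: CBCACBCBCACBCCBCACBCBCACB ⇒ CB·CA·CB·C·CB·CA·CB·CA·CB·C·CB·CA·CB·CB·CA·CB·C·CB·CA·CB·CA·CB·C·CB·CA
    A ↦ C
    B ↦ CA
    C ↦ CB

A->C, B->CA, C->CB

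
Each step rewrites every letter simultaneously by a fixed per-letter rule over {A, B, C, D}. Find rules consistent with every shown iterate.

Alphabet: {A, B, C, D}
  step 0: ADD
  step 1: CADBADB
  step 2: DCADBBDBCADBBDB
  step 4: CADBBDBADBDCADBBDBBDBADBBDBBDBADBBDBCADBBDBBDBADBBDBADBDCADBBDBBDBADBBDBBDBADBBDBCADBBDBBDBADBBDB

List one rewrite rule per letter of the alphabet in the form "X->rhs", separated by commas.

A->C, B->BDB, C->D, D->ADB

  step 1 ⇒ step 2: CADBADB ⇒ D·C·ADB·BDB·C·ADB·BDB
    A ↦ C
    B ↦ BDB
    C ↦ D
    D ↦ ADB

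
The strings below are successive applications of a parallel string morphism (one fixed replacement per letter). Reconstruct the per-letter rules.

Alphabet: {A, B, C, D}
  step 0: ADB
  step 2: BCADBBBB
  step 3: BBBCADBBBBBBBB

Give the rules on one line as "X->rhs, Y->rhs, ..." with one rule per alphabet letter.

  step 2 ⇒ step 3: BCADBBBB ⇒ BB·B·C·AD·BB·BB·BB·BB
    A ↦ C
    B ↦ BB
    C ↦ B
    D ↦ AD

A->C, B->BB, C->B, D->AD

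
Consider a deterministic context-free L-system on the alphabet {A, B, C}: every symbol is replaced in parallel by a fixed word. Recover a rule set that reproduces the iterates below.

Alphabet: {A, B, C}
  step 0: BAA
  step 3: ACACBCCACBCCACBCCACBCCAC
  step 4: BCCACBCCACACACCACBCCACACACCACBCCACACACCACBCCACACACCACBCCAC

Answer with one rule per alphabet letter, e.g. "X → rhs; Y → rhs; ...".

A->BC, B->A, C->CAC

  step 3 ⇒ step 4: ACACBCCACBCCACBCCACBCCAC ⇒ BC·CAC·BC·CAC·A·CAC·CAC·BC·CAC·A·CAC·CAC·BC·CAC·A·CAC·CAC·BC·CAC·A·CAC·CAC·BC·CAC
    A ↦ BC
    B ↦ A
    C ↦ CAC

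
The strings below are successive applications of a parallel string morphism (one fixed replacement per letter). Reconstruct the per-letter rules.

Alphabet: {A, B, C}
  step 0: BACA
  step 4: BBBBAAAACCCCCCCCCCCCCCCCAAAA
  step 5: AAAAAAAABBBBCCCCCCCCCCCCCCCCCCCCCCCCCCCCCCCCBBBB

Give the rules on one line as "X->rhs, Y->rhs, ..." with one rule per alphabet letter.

A->B, B->AA, C->CC

  step 4 ⇒ step 5: BBBBAAAACCCCCCCCCCCCCCCCAAAA ⇒ AA·AA·AA·AA·B·B·B·B·CC·CC·CC·CC·CC·CC·CC·CC·CC·CC·CC·CC·CC·CC·CC·CC·B·B·B·B
    A ↦ B
    B ↦ AA
    C ↦ CC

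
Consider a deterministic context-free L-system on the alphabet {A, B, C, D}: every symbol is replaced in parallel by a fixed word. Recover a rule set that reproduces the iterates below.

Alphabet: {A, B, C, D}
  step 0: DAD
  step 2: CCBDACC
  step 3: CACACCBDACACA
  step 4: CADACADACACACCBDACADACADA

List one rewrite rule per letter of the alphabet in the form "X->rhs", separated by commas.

A->DA, B->CC, C->CA, D->B

  step 3 ⇒ step 4: CACACCBDACACA ⇒ CA·DA·CA·DA·CA·CA·CC·B·DA·CA·DA·CA·DA
    A ↦ DA
    B ↦ CC
    C ↦ CA
    D ↦ B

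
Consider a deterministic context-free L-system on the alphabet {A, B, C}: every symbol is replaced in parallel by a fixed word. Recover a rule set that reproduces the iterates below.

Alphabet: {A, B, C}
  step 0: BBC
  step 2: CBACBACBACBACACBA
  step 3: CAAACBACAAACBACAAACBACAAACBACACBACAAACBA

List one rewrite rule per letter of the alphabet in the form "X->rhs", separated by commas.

A->CBA, B->AA, C->CA

  step 2 ⇒ step 3: CBACBACBACBACACBA ⇒ CA·AA·CBA·CA·AA·CBA·CA·AA·CBA·CA·AA·CBA·CA·CBA·CA·AA·CBA
    A ↦ CBA
    B ↦ AA
    C ↦ CA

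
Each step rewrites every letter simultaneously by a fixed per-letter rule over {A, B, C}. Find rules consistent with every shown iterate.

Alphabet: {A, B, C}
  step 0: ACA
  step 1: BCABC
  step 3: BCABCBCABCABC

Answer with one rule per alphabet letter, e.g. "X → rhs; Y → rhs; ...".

A->BC, B->BC, C->A

  step 0 ⇒ step 1: ACA ⇒ BC·A·BC
    A ↦ BC
    C ↦ A
    B ↦ BC  (constrained at step 1)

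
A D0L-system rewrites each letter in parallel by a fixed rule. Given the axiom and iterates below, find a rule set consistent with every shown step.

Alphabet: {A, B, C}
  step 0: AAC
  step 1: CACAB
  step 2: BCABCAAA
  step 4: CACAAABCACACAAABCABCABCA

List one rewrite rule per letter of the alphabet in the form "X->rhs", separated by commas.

  step 1 ⇒ step 2: CACAB ⇒ B·CA·B·CA·AA
    A ↦ CA
    B ↦ AA
    C ↦ B

A->CA, B->AA, C->B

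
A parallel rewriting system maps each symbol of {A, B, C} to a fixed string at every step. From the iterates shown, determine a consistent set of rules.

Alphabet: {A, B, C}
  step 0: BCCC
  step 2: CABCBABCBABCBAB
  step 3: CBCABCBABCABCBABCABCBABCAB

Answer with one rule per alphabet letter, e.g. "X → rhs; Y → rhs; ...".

A->C, B->AB, C->CB

  step 2 ⇒ step 3: CABCBABCBABCBAB ⇒ CB·C·AB·CB·AB·C·AB·CB·AB·C·AB·CB·AB·C·AB
    A ↦ C
    B ↦ AB
    C ↦ CB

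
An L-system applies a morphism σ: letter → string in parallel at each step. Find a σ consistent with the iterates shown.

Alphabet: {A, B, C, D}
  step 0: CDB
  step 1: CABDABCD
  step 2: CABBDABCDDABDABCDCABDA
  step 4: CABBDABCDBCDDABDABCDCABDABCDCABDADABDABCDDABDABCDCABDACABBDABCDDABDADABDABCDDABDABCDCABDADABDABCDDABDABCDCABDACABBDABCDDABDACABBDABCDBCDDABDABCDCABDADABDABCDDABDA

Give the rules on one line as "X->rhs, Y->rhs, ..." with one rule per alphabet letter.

A->BDA, B->BCD, C->CAB, D->DA

  step 1 ⇒ step 2: CABDABCD ⇒ CAB·BDA·BCD·DA·BDA·BCD·CAB·DA
    A ↦ BDA
    B ↦ BCD
    C ↦ CAB
    D ↦ DA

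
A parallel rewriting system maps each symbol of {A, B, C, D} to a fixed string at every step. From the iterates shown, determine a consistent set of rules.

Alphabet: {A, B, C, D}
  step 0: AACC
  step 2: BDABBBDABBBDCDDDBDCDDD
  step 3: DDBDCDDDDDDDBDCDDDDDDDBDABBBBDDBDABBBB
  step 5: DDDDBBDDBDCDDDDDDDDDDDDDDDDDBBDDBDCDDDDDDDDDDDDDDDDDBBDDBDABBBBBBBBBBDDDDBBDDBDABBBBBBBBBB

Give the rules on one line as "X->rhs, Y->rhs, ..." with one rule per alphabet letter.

  step 2 ⇒ step 3: BDABBBDABBBDCDDDBDCDDD ⇒ DD·B·DCD·DD·DD·DD·B·DCD·DD·DD·DD·B·DAB·B·B·B·DD·B·DAB·B·B·B
    A ↦ DCD
    B ↦ DD
    C ↦ DAB
    D ↦ B

A->DCD, B->DD, C->DAB, D->B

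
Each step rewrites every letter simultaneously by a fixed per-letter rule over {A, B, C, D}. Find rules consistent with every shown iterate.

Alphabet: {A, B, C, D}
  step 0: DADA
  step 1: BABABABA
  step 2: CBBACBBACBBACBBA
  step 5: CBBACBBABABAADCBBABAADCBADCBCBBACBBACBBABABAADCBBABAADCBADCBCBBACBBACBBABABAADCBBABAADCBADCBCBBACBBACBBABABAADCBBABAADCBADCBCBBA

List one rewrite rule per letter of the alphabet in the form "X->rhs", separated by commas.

  step 1 ⇒ step 2: BABABABA ⇒ CB·BA·CB·BA·CB·BA·CB·BA
    A ↦ BA
    B ↦ CB
    C ↦ AD  (constrained at step 2)
  step 0 ⇒ step 1: DADA ⇒ BA·BA·BA·BA
    D ↦ BA

A->BA, B->CB, C->AD, D->BA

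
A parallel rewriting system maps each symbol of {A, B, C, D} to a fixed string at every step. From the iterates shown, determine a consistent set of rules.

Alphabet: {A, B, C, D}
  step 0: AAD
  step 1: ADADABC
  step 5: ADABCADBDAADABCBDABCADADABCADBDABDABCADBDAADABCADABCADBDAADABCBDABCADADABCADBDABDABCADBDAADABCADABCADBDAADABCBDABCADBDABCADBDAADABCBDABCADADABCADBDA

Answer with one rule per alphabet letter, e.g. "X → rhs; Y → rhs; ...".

A->AD, B->BD, C->A, D->ABC

  step 0 ⇒ step 1: AAD ⇒ AD·AD·ABC
    A ↦ AD
    D ↦ ABC
    B ↦ BD  (constrained at step 1)
    C ↦ A  (constrained at step 1)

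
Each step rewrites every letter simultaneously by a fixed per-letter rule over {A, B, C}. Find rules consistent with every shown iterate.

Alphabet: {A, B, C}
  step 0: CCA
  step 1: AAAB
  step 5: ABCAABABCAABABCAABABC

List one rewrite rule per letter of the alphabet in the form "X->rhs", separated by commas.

A->AB, B->C, C->A

  step 0 ⇒ step 1: CCA ⇒ A·A·AB
    A ↦ AB
    C ↦ A
    B ↦ C  (constrained at step 1)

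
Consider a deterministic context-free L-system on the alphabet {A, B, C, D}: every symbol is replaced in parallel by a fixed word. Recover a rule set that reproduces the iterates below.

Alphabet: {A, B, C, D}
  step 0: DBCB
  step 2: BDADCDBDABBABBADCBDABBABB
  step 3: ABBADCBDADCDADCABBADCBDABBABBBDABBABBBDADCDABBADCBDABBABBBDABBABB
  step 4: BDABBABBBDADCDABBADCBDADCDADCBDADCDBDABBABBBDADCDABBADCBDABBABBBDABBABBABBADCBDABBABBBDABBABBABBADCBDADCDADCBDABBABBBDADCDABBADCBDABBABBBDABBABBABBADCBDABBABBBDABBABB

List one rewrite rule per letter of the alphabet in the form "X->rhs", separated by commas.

  step 3 ⇒ step 4: ABBADCBDADCDADCABBADCBDABBABBBDABBABBBDADCDABBADCBDABBABBBDABBABB ⇒ BD·ABB·ABB·BD·ADC·D·ABB·ADC·BD·ADC·D·ADC·BD·ADC·D·BD·ABB·ABB·BD·ADC·D·ABB·ADC·BD·ABB·ABB·BD·ABB·ABB·ABB·ADC·BD·ABB·ABB·BD·ABB·ABB·ABB·ADC·BD·ADC·D·ADC·BD·ABB·ABB·BD·ADC·D·ABB·ADC·BD·ABB·ABB·BD·ABB·ABB·ABB·ADC·BD·ABB·ABB·BD·ABB·ABB
    A ↦ BD
    B ↦ ABB
    C ↦ D
    D ↦ ADC

A->BD, B->ABB, C->D, D->ADC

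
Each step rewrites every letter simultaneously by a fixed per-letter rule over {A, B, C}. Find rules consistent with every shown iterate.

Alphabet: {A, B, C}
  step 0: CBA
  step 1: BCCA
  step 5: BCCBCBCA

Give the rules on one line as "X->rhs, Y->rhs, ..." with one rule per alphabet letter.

  step 0 ⇒ step 1: CBA ⇒ B·C·CA
    A ↦ CA
    B ↦ C
    C ↦ B

A->CA, B->C, C->B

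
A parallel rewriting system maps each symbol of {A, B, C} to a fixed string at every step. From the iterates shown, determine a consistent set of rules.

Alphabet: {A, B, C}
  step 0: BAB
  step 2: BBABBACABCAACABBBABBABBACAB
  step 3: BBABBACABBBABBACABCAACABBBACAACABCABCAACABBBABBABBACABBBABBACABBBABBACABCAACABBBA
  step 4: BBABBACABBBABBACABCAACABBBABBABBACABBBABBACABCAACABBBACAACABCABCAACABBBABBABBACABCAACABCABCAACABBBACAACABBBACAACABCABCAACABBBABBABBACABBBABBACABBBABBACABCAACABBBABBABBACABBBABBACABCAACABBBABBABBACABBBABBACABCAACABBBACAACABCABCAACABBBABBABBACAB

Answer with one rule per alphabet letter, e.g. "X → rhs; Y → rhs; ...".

A->CAB, B->BBA, C->CAA

  step 3 ⇒ step 4: BBABBACABBBABBACABCAACABBBACAACABCABCAACABBBABBABBACABBBABBACABBBABBACABCAACABBBA ⇒ BBA·BBA·CAB·BBA·BBA·CAB·CAA·CAB·BBA·BBA·BBA·CAB·BBA·BBA·CAB·CAA·CAB·BBA·CAA·CAB·CAB·CAA·CAB·BBA·BBA·BBA·CAB·CAA·CAB·CAB·CAA·CAB·BBA·CAA·CAB·BBA·CAA·CAB·CAB·CAA·CAB·BBA·BBA·BBA·CAB·BBA·BBA·CAB·BBA·BBA·CAB·CAA·CAB·BBA·BBA·BBA·CAB·BBA·BBA·CAB·CAA·CAB·BBA·BBA·BBA·CAB·BBA·BBA·CAB·CAA·CAB·BBA·CAA·CAB·CAB·CAA·CAB·BBA·BBA·BBA·CAB
    A ↦ CAB
    B ↦ BBA
    C ↦ CAA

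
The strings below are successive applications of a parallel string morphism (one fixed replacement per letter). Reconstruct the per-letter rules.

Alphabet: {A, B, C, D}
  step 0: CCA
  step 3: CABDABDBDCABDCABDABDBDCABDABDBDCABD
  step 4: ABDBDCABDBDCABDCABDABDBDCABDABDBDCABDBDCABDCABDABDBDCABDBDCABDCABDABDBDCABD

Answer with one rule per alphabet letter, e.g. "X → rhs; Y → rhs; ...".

  step 3 ⇒ step 4: CABDABDBDCABDCABDABDBDCABDABDBDCABD ⇒ ABD·BD·CA·BD·BD·CA·BD·CA·BD·ABD·BD·CA·BD·ABD·BD·CA·BD·BD·CA·BD·CA·BD·ABD·BD·CA·BD·BD·CA·BD·CA·BD·ABD·BD·CA·BD
    A ↦ BD
    B ↦ CA
    C ↦ ABD
    D ↦ BD

A->BD, B->CA, C->ABD, D->BD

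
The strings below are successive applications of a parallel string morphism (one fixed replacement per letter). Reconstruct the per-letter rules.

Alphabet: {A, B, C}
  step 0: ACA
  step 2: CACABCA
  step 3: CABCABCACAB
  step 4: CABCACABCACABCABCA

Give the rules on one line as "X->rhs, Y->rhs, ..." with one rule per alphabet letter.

A->B, B->CA, C->CA

  step 3 ⇒ step 4: CABCABCACAB ⇒ CA·B·CA·CA·B·CA·CA·B·CA·B·CA
    A ↦ B
    B ↦ CA
    C ↦ CA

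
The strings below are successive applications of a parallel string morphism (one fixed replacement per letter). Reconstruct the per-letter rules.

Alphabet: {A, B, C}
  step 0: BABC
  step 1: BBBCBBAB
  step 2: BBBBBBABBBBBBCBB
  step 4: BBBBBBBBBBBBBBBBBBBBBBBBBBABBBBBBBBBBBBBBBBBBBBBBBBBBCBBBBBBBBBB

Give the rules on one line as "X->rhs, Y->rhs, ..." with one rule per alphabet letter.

A->BC, B->BB, C->AB

  step 1 ⇒ step 2: BBBCBBAB ⇒ BB·BB·BB·AB·BB·BB·BC·BB
    A ↦ BC
    B ↦ BB
    C ↦ AB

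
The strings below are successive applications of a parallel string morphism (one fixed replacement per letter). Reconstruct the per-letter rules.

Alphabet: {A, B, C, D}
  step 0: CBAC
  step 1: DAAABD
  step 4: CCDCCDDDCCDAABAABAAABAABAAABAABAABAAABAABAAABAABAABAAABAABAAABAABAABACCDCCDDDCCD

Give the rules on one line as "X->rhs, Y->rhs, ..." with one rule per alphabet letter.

  step 0 ⇒ step 1: CBAC ⇒ D·A·AAB·D
    A ↦ AAB
    B ↦ A
    C ↦ D
    D ↦ CCD  (constrained at step 1)

A->AAB, B->A, C->D, D->CCD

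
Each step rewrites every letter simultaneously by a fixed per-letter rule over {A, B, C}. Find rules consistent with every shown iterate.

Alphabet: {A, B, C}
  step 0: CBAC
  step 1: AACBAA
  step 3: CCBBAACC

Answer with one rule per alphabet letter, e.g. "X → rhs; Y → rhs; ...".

A->B, B->C, C->AA

  step 0 ⇒ step 1: CBAC ⇒ AA·C·B·AA
    A ↦ B
    B ↦ C
    C ↦ AA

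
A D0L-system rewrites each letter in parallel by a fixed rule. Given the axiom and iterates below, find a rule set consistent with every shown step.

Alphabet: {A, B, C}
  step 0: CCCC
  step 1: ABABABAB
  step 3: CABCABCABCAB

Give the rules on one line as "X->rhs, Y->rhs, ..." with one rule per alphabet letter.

  step 0 ⇒ step 1: CCCC ⇒ AB·AB·AB·AB
    C ↦ AB
    A ↦ B  (constrained at step 1)
    B ↦ C  (constrained at step 1)

A->B, B->C, C->AB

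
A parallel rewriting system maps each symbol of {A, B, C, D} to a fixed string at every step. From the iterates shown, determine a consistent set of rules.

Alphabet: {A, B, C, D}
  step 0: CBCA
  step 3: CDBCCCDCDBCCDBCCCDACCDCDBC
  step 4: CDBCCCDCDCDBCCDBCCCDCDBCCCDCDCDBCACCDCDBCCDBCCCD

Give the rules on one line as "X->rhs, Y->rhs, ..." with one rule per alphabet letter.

  step 3 ⇒ step 4: CDBCCCDCDBCCDBCCCDACCDCDBC ⇒ CD·BC·C·CD·CD·CD·BC·CD·BC·C·CD·CD·BC·C·CD·CD·CD·BC·AC·CD·CD·BC·CD·BC·C·CD
    A ↦ AC
    B ↦ C
    C ↦ CD
    D ↦ BC

A->AC, B->C, C->CD, D->BC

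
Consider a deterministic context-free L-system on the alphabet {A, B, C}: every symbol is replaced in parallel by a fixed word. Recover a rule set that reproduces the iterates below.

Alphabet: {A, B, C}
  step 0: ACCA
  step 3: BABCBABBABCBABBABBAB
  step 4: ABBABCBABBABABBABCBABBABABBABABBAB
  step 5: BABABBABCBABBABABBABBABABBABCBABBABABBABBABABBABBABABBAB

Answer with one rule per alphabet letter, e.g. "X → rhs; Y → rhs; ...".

A->B, B->AB, C->CB

  step 4 ⇒ step 5: ABBABCBABBABABBABCBABBABABBABABBAB ⇒ B·AB·AB·B·AB·CB·AB·B·AB·AB·B·AB·B·AB·AB·B·AB·CB·AB·B·AB·AB·B·AB·B·AB·AB·B·AB·B·AB·AB·B·AB
    A ↦ B
    B ↦ AB
    C ↦ CB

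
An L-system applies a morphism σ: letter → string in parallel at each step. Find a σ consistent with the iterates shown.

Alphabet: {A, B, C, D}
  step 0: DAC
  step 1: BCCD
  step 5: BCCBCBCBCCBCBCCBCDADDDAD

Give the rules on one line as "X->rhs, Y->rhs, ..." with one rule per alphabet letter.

A->C, B->DA, C->D, D->BC

  step 0 ⇒ step 1: DAC ⇒ BC·C·D
    A ↦ C
    C ↦ D
    D ↦ BC
    B ↦ DA  (constrained at step 1)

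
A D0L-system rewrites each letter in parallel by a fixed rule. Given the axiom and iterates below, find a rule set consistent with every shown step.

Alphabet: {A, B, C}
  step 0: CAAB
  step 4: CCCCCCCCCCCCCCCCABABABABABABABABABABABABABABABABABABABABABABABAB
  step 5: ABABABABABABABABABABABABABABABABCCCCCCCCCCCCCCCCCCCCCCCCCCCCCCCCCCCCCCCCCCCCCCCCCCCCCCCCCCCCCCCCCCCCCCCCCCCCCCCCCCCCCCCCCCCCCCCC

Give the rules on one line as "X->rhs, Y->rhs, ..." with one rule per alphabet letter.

  step 4 ⇒ step 5: CCCCCCCCCCCCCCCCABABABABABABABABABABABABABABABABABABABABABABABAB ⇒ AB·AB·AB·AB·AB·AB·AB·AB·AB·AB·AB·AB·AB·AB·AB·AB·CC·CC·CC·CC·CC·CC·CC·CC·CC·CC·CC·CC·CC·CC·CC·CC·CC·CC·CC·CC·CC·CC·CC·CC·CC·CC·CC·CC·CC·CC·CC·CC·CC·CC·CC·CC·CC·CC·CC·CC·CC·CC·CC·CC·CC·CC·CC·CC
    A ↦ CC
    B ↦ CC
    C ↦ AB

A->CC, B->CC, C->AB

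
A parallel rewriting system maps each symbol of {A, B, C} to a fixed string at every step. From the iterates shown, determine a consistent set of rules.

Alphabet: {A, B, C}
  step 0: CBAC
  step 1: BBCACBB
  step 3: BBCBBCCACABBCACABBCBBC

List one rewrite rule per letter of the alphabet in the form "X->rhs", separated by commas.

  step 0 ⇒ step 1: CBAC ⇒ BB·CA·C·BB
    A ↦ C
    B ↦ CA
    C ↦ BB

A->C, B->CA, C->BB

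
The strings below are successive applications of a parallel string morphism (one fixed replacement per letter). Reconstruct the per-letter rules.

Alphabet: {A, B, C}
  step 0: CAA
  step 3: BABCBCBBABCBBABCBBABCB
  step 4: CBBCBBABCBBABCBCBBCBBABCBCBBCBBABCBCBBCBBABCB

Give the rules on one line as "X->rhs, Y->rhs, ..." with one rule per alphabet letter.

  step 3 ⇒ step 4: BABCBCBBABCBBABCBBABCB ⇒ CB·B·CB·BAB·CB·BAB·CB·CB·B·CB·BAB·CB·CB·B·CB·BAB·CB·CB·B·CB·BAB·CB
    A ↦ B
    B ↦ CB
    C ↦ BAB

A->B, B->CB, C->BAB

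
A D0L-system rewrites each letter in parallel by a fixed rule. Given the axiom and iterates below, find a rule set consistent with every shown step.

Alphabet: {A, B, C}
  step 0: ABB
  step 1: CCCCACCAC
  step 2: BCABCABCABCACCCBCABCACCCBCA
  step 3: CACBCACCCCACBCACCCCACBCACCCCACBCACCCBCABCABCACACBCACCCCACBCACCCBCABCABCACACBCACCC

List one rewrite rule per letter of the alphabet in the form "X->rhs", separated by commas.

A->CCC, B->CAC, C->BCA

  step 2 ⇒ step 3: BCABCABCABCACCCBCABCACCCBCA ⇒ CAC·BCA·CCC·CAC·BCA·CCC·CAC·BCA·CCC·CAC·BCA·CCC·BCA·BCA·BCA·CAC·BCA·CCC·CAC·BCA·CCC·BCA·BCA·BCA·CAC·BCA·CCC
    A ↦ CCC
    B ↦ CAC
    C ↦ BCA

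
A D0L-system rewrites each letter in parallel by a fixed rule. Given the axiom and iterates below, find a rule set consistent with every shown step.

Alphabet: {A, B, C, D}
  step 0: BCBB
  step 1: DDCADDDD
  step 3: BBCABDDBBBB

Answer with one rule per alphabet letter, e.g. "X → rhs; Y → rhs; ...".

A->B, B->DD, C->CA, D->A

  step 0 ⇒ step 1: BCBB ⇒ DD·CA·DD·DD
    B ↦ DD
    C ↦ CA
    A ↦ B  (constrained at step 1)
    D ↦ A  (constrained at step 1)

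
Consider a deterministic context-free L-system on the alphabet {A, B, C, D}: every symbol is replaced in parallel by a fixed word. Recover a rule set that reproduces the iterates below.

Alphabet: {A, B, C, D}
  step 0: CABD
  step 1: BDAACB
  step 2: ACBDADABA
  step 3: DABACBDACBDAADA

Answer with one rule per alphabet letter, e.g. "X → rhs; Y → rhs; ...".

  step 2 ⇒ step 3: ACBDADABA ⇒ DA·B·A·CB·DA·CB·DA·A·DA
    A ↦ DA
    B ↦ A
    C ↦ B
    D ↦ CB

A->DA, B->A, C->B, D->CB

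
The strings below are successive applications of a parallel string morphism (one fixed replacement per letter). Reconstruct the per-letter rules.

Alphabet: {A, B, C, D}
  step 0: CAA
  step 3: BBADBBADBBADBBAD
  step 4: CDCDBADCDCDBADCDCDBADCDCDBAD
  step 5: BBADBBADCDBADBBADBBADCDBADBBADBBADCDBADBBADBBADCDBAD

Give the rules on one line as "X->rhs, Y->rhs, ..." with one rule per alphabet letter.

A->B, B->CD, C->BB, D->AD

  step 4 ⇒ step 5: CDCDBADCDCDBADCDCDBADCDCDBAD ⇒ BB·AD·BB·AD·CD·B·AD·BB·AD·BB·AD·CD·B·AD·BB·AD·BB·AD·CD·B·AD·BB·AD·BB·AD·CD·B·AD
    A ↦ B
    B ↦ CD
    C ↦ BB
    D ↦ AD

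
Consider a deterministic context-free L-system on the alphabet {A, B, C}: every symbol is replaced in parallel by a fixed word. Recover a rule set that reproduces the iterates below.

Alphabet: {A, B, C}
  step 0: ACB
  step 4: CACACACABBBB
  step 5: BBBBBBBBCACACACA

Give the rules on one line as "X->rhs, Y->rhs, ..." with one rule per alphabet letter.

A->B, B->CA, C->B

  step 4 ⇒ step 5: CACACACABBBB ⇒ B·B·B·B·B·B·B·B·CA·CA·CA·CA
    A ↦ B
    B ↦ CA
    C ↦ B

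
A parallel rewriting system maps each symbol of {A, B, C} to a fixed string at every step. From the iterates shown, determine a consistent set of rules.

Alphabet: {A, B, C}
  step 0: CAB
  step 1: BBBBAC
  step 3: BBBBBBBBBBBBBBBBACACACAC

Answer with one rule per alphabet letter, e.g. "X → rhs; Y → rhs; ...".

A->BB, B->AC, C->BB

  step 0 ⇒ step 1: CAB ⇒ BB·BB·AC
    A ↦ BB
    B ↦ AC
    C ↦ BB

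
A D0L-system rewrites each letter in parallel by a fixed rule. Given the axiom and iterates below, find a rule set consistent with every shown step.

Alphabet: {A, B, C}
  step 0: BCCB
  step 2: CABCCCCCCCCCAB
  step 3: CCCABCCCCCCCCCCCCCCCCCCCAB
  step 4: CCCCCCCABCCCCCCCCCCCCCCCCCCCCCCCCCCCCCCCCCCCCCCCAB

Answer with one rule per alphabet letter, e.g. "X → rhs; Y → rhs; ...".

  step 3 ⇒ step 4: CCCABCCCCCCCCCCCCCCCCCCCAB ⇒ CC·CC·CC·C·AB·CC·CC·CC·CC·CC·CC·CC·CC·CC·CC·CC·CC·CC·CC·CC·CC·CC·CC·CC·C·AB
    A ↦ C
    B ↦ AB
    C ↦ CC

A->C, B->AB, C->CC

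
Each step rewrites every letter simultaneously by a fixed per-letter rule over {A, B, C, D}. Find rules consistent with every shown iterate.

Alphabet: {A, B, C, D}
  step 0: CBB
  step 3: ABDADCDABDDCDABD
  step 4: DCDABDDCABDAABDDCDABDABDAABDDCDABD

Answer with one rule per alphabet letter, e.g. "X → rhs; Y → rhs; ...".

  step 3 ⇒ step 4: ABDADCDABDDCDABD ⇒ DC·D·ABD·DC·ABD·A·ABD·DC·D·ABD·ABD·A·ABD·DC·D·ABD
    A ↦ DC
    B ↦ D
    C ↦ A
    D ↦ ABD

A->DC, B->D, C->A, D->ABD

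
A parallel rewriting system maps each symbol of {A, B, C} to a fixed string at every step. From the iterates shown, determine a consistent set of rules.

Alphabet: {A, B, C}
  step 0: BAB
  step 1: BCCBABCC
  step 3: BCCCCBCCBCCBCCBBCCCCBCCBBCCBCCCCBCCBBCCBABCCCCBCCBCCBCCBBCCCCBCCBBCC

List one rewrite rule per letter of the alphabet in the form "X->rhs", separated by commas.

  step 0 ⇒ step 1: BAB ⇒ BCC·BA·BCC
    A ↦ BA
    B ↦ BCC
    C ↦ CCB  (constrained at step 1)

A->BA, B->BCC, C->CCB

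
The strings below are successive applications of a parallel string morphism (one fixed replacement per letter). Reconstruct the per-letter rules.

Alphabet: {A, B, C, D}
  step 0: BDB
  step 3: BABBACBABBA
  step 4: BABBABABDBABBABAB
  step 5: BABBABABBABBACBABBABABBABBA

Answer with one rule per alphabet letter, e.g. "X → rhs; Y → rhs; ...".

A->B, B->BA, C->D, D->C

  step 4 ⇒ step 5: BABBABABDBABBABAB ⇒ BA·B·BA·BA·B·BA·B·BA·C·BA·B·BA·BA·B·BA·B·BA
    A ↦ B
    B ↦ BA
    D ↦ C
  step 3 ⇒ step 4: BABBACBABBA ⇒ BA·B·BA·BA·B·D·BA·B·BA·BA·B
    C ↦ D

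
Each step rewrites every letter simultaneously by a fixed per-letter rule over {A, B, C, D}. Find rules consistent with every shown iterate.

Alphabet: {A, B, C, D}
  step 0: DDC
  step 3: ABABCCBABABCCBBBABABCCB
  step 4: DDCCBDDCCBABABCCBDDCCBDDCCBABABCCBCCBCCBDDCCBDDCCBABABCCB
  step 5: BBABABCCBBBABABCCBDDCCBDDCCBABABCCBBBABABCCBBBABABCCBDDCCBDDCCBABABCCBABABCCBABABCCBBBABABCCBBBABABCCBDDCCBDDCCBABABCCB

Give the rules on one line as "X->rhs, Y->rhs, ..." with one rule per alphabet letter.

  step 4 ⇒ step 5: DDCCBDDCCBABABCCBDDCCBDDCCBABABCCBCCBCCBDDCCBDDCCBABABCCB ⇒ B·B·AB·AB·CCB·B·B·AB·AB·CCB·DD·CCB·DD·CCB·AB·AB·CCB·B·B·AB·AB·CCB·B·B·AB·AB·CCB·DD·CCB·DD·CCB·AB·AB·CCB·AB·AB·CCB·AB·AB·CCB·B·B·AB·AB·CCB·B·B·AB·AB·CCB·DD·CCB·DD·CCB·AB·AB·CCB
    A ↦ DD
    B ↦ CCB
    C ↦ AB
    D ↦ B

A->DD, B->CCB, C->AB, D->B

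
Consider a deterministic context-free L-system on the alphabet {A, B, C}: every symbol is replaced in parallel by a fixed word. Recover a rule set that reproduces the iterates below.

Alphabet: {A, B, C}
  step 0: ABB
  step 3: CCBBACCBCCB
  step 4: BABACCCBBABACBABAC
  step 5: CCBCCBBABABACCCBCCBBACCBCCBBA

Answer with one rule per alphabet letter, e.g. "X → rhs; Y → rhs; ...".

  step 4 ⇒ step 5: BABACCCBBABACBABAC ⇒ C·CB·C·CB·BA·BA·BA·C·C·CB·C·CB·BA·C·CB·C·CB·BA
    A ↦ CB
    B ↦ C
    C ↦ BA

A->CB, B->C, C->BA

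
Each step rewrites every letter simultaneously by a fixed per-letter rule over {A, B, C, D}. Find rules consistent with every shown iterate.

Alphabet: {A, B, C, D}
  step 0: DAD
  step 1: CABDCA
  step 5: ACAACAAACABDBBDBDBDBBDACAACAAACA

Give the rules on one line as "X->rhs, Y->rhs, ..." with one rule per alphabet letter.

  step 0 ⇒ step 1: DAD ⇒ CA·BD·CA
    A ↦ BD
    D ↦ CA
    B ↦ A  (constrained at step 1)
    C ↦ B  (constrained at step 1)

A->BD, B->A, C->B, D->CA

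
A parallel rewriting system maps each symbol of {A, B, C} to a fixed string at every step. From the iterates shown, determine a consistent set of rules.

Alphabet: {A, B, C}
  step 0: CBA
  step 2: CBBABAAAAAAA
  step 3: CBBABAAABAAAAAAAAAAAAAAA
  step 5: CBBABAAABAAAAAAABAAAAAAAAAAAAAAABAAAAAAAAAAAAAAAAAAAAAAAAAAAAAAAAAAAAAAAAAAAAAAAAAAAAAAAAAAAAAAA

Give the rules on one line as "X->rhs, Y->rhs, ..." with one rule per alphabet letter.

  step 2 ⇒ step 3: CBBABAAAAAAA ⇒ CB·BA·BA·AA·BA·AA·AA·AA·AA·AA·AA·AA
    A ↦ AA
    B ↦ BA
    C ↦ CB

A->AA, B->BA, C->CB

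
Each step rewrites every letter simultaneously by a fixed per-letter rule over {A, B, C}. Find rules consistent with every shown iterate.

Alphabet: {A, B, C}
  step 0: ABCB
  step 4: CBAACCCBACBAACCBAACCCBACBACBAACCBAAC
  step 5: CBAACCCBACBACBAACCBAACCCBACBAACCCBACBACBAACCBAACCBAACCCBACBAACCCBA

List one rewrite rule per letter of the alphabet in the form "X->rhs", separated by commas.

A->C, B->A, C->CBA

  step 4 ⇒ step 5: CBAACCCBACBAACCBAACCCBACBACBAACCBAAC ⇒ CBA·A·C·C·CBA·CBA·CBA·A·C·CBA·A·C·C·CBA·CBA·A·C·C·CBA·CBA·CBA·A·C·CBA·A·C·CBA·A·C·C·CBA·CBA·A·C·C·CBA
    A ↦ C
    B ↦ A
    C ↦ CBA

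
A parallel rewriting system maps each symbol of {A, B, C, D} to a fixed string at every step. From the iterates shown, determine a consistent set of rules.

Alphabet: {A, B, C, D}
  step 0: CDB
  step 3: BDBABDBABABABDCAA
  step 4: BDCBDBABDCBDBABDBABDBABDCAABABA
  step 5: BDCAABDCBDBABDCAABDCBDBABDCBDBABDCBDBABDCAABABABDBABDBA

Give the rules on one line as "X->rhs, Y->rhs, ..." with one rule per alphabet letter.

A->BA, B->BD, C->AA, D->C

  step 4 ⇒ step 5: BDCBDBABDCBDBABDBABDBABDCAABABA ⇒ BD·C·AA·BD·C·BD·BA·BD·C·AA·BD·C·BD·BA·BD·C·BD·BA·BD·C·BD·BA·BD·C·AA·BA·BA·BD·BA·BD·BA
    A ↦ BA
    B ↦ BD
    C ↦ AA
    D ↦ C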